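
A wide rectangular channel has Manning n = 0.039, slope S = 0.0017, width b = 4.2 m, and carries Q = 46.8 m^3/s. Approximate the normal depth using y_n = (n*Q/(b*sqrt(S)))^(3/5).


We use the wide-channel approximation y_n = (n*Q/(b*sqrt(S)))^(3/5).
sqrt(S) = sqrt(0.0017) = 0.041231.
Numerator: n*Q = 0.039 * 46.8 = 1.8252.
Denominator: b*sqrt(S) = 4.2 * 0.041231 = 0.17317.
arg = 10.5399.
y_n = 10.5399^(3/5) = 4.1087 m.

4.1087


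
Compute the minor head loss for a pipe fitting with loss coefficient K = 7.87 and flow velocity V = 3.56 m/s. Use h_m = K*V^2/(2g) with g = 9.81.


Minor loss formula: h_m = K * V^2/(2g).
V^2 = 3.56^2 = 12.6736.
V^2/(2g) = 12.6736 / 19.62 = 0.646 m.
h_m = 7.87 * 0.646 = 5.0837 m.

5.0837


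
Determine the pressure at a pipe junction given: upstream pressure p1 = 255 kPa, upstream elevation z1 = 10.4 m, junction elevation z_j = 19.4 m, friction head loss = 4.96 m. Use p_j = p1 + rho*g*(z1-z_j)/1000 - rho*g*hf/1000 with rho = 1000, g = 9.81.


Junction pressure: p_j = p1 + rho*g*(z1 - z_j)/1000 - rho*g*hf/1000.
Elevation term = 1000*9.81*(10.4 - 19.4)/1000 = -88.29 kPa.
Friction term = 1000*9.81*4.96/1000 = 48.658 kPa.
p_j = 255 + -88.29 - 48.658 = 118.05 kPa.

118.05


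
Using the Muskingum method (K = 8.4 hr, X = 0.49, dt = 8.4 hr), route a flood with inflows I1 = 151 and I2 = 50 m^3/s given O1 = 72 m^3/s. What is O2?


Muskingum coefficients:
denom = 2*K*(1-X) + dt = 2*8.4*(1-0.49) + 8.4 = 16.968.
C0 = (dt - 2*K*X)/denom = (8.4 - 2*8.4*0.49)/16.968 = 0.0099.
C1 = (dt + 2*K*X)/denom = (8.4 + 2*8.4*0.49)/16.968 = 0.9802.
C2 = (2*K*(1-X) - dt)/denom = 0.0099.
O2 = C0*I2 + C1*I1 + C2*O1
   = 0.0099*50 + 0.9802*151 + 0.0099*72
   = 149.22 m^3/s.

149.22


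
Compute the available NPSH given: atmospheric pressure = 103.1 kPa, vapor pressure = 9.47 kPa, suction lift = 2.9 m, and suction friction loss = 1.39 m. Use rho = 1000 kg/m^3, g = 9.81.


NPSHa = p_atm/(rho*g) - z_s - hf_s - p_vap/(rho*g).
p_atm/(rho*g) = 103.1*1000 / (1000*9.81) = 10.51 m.
p_vap/(rho*g) = 9.47*1000 / (1000*9.81) = 0.965 m.
NPSHa = 10.51 - 2.9 - 1.39 - 0.965
      = 5.25 m.

5.25


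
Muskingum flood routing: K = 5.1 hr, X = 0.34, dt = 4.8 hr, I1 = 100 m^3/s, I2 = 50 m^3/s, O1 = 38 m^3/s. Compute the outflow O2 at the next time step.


Muskingum coefficients:
denom = 2*K*(1-X) + dt = 2*5.1*(1-0.34) + 4.8 = 11.532.
C0 = (dt - 2*K*X)/denom = (4.8 - 2*5.1*0.34)/11.532 = 0.1155.
C1 = (dt + 2*K*X)/denom = (4.8 + 2*5.1*0.34)/11.532 = 0.717.
C2 = (2*K*(1-X) - dt)/denom = 0.1675.
O2 = C0*I2 + C1*I1 + C2*O1
   = 0.1155*50 + 0.717*100 + 0.1675*38
   = 83.84 m^3/s.

83.84


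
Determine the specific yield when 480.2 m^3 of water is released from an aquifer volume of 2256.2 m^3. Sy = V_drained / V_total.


Specific yield Sy = Volume drained / Total volume.
Sy = 480.2 / 2256.2
   = 0.2128.

0.2128


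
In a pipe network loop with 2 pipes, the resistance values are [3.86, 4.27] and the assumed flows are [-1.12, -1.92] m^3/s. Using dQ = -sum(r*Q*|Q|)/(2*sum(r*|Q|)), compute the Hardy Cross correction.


Numerator terms (r*Q*|Q|): 3.86*-1.12*|-1.12| = -4.842; 4.27*-1.92*|-1.92| = -15.7409.
Sum of numerator = -20.5829.
Denominator terms (r*|Q|): 3.86*|-1.12| = 4.3232; 4.27*|-1.92| = 8.1984.
2 * sum of denominator = 2 * 12.5216 = 25.0432.
dQ = --20.5829 / 25.0432 = 0.8219 m^3/s.

0.8219


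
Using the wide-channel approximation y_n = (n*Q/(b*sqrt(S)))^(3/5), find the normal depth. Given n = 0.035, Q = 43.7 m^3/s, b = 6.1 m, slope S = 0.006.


We use the wide-channel approximation y_n = (n*Q/(b*sqrt(S)))^(3/5).
sqrt(S) = sqrt(0.006) = 0.07746.
Numerator: n*Q = 0.035 * 43.7 = 1.5295.
Denominator: b*sqrt(S) = 6.1 * 0.07746 = 0.472506.
arg = 3.237.
y_n = 3.237^(3/5) = 2.0234 m.

2.0234


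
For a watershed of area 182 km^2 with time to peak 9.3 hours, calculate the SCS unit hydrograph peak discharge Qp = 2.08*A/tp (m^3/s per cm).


SCS formula: Qp = 2.08 * A / tp.
Qp = 2.08 * 182 / 9.3
   = 378.56 / 9.3
   = 40.71 m^3/s per cm.

40.71


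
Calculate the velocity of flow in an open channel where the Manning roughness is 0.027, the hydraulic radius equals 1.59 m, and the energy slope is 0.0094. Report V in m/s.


Manning's equation gives V = (1/n) * R^(2/3) * S^(1/2).
First, compute R^(2/3) = 1.59^(2/3) = 1.3623.
Next, S^(1/2) = 0.0094^(1/2) = 0.096954.
Then 1/n = 1/0.027 = 37.04.
V = 37.04 * 1.3623 * 0.096954 = 4.8918 m/s.

4.8918


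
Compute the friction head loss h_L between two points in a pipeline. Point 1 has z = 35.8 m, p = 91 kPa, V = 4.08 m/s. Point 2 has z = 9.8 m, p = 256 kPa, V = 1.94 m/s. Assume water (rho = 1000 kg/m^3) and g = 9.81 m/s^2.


Total head at each section: H = z + p/(rho*g) + V^2/(2g).
H1 = 35.8 + 91*1000/(1000*9.81) + 4.08^2/(2*9.81)
   = 35.8 + 9.276 + 0.8484
   = 45.925 m.
H2 = 9.8 + 256*1000/(1000*9.81) + 1.94^2/(2*9.81)
   = 9.8 + 26.096 + 0.1918
   = 36.088 m.
h_L = H1 - H2 = 45.925 - 36.088 = 9.837 m.

9.837


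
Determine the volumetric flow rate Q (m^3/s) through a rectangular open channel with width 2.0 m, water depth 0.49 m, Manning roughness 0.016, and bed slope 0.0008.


For a rectangular channel, the cross-sectional area A = b * y = 2.0 * 0.49 = 0.98 m^2.
The wetted perimeter P = b + 2y = 2.0 + 2*0.49 = 2.98 m.
Hydraulic radius R = A/P = 0.98/2.98 = 0.3289 m.
Velocity V = (1/n)*R^(2/3)*S^(1/2) = (1/0.016)*0.3289^(2/3)*0.0008^(1/2) = 0.8422 m/s.
Discharge Q = A * V = 0.98 * 0.8422 = 0.825 m^3/s.

0.825


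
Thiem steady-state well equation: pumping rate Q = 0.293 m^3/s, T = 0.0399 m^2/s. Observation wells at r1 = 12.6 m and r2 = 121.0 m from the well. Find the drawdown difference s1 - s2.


Thiem equation: s1 - s2 = Q/(2*pi*T) * ln(r2/r1).
ln(r2/r1) = ln(121.0/12.6) = 2.2621.
Q/(2*pi*T) = 0.293 / (2*pi*0.0399) = 0.293 / 0.2507 = 1.1687.
s1 - s2 = 1.1687 * 2.2621 = 2.6438 m.

2.6438


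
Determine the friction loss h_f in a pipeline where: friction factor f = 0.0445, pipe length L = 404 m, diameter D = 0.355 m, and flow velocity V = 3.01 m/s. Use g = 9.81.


Darcy-Weisbach equation: h_f = f * (L/D) * V^2/(2g).
f * L/D = 0.0445 * 404/0.355 = 50.6423.
V^2/(2g) = 3.01^2 / (2*9.81) = 9.0601 / 19.62 = 0.4618 m.
h_f = 50.6423 * 0.4618 = 23.386 m.

23.386


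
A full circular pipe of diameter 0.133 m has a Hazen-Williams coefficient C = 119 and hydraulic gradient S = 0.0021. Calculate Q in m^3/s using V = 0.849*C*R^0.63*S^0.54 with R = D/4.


For a full circular pipe, R = D/4 = 0.133/4 = 0.0333 m.
V = 0.849 * 119 * 0.0333^0.63 * 0.0021^0.54
  = 0.849 * 119 * 0.117146 * 0.03581
  = 0.4238 m/s.
Pipe area A = pi*D^2/4 = pi*0.133^2/4 = 0.0139 m^2.
Q = A * V = 0.0139 * 0.4238 = 0.0059 m^3/s.

0.0059


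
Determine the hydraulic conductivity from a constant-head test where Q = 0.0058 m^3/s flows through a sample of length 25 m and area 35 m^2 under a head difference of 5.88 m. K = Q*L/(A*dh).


From K = Q*L / (A*dh):
Numerator: Q*L = 0.0058 * 25 = 0.145.
Denominator: A*dh = 35 * 5.88 = 205.8.
K = 0.145 / 205.8 = 0.000705 m/s.

0.000705


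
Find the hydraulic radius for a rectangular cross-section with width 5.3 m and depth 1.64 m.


For a rectangular section:
Flow area A = b * y = 5.3 * 1.64 = 8.69 m^2.
Wetted perimeter P = b + 2y = 5.3 + 2*1.64 = 8.58 m.
Hydraulic radius R = A/P = 8.69 / 8.58 = 1.0131 m.

1.0131


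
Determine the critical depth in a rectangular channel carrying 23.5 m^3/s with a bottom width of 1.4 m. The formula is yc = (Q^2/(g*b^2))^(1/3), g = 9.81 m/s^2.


Using yc = (Q^2 / (g * b^2))^(1/3):
Q^2 = 23.5^2 = 552.25.
g * b^2 = 9.81 * 1.4^2 = 9.81 * 1.96 = 19.23.
Q^2 / (g*b^2) = 552.25 / 19.23 = 28.7181.
yc = 28.7181^(1/3) = 3.0625 m.

3.0625


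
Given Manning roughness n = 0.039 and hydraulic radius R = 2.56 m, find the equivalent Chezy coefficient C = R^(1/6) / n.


The Chezy coefficient relates to Manning's n through C = R^(1/6) / n.
R^(1/6) = 2.56^(1/6) = 1.169607.
C = 1.169607 / 0.039 = 29.99 m^(1/2)/s.

29.99


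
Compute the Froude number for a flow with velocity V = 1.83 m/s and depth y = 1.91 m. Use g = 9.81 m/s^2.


The Froude number is defined as Fr = V / sqrt(g*y).
g*y = 9.81 * 1.91 = 18.7371.
sqrt(g*y) = sqrt(18.7371) = 4.3286.
Fr = 1.83 / 4.3286 = 0.4228.

0.4228


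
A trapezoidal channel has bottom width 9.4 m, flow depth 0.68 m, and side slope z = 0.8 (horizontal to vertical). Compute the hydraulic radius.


For a trapezoidal section with side slope z:
A = (b + z*y)*y = (9.4 + 0.8*0.68)*0.68 = 6.762 m^2.
P = b + 2*y*sqrt(1 + z^2) = 9.4 + 2*0.68*sqrt(1 + 0.8^2) = 11.142 m.
R = A/P = 6.762 / 11.142 = 0.6069 m.

0.6069


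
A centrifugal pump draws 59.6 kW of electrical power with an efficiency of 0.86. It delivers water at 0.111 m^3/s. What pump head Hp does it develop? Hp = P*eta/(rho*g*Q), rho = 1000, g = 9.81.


Pump head formula: Hp = P * eta / (rho * g * Q).
Numerator: P * eta = 59.6 * 1000 * 0.86 = 51256.0 W.
Denominator: rho * g * Q = 1000 * 9.81 * 0.111 = 1088.91.
Hp = 51256.0 / 1088.91 = 47.07 m.

47.07


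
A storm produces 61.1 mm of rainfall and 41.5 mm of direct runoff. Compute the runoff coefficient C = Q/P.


The runoff coefficient C = runoff depth / rainfall depth.
C = 41.5 / 61.1
  = 0.6792.

0.6792


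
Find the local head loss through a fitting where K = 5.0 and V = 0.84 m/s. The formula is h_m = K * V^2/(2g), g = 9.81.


Minor loss formula: h_m = K * V^2/(2g).
V^2 = 0.84^2 = 0.7056.
V^2/(2g) = 0.7056 / 19.62 = 0.036 m.
h_m = 5.0 * 0.036 = 0.1798 m.

0.1798


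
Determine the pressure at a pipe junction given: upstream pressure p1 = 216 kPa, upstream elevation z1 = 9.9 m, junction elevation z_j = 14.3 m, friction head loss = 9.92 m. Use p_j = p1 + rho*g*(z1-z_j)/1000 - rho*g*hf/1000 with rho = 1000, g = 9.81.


Junction pressure: p_j = p1 + rho*g*(z1 - z_j)/1000 - rho*g*hf/1000.
Elevation term = 1000*9.81*(9.9 - 14.3)/1000 = -43.164 kPa.
Friction term = 1000*9.81*9.92/1000 = 97.315 kPa.
p_j = 216 + -43.164 - 97.315 = 75.52 kPa.

75.52


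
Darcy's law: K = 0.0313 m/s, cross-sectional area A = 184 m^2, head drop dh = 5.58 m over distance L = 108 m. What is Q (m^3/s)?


Darcy's law: Q = K * A * i, where i = dh/L.
Hydraulic gradient i = 5.58 / 108 = 0.051667.
Q = 0.0313 * 184 * 0.051667
  = 0.2976 m^3/s.

0.2976


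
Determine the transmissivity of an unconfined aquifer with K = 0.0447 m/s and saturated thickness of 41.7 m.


Transmissivity is defined as T = K * h.
T = 0.0447 * 41.7
  = 1.864 m^2/s.

1.864


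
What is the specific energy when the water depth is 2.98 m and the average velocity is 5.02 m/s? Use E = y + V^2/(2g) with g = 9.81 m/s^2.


Specific energy E = y + V^2/(2g).
Velocity head = V^2/(2g) = 5.02^2 / (2*9.81) = 25.2004 / 19.62 = 1.2844 m.
E = 2.98 + 1.2844 = 4.2644 m.

4.2644


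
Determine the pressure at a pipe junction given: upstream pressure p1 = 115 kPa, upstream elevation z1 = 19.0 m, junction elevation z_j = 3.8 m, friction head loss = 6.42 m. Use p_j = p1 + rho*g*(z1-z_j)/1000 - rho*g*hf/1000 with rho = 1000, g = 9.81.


Junction pressure: p_j = p1 + rho*g*(z1 - z_j)/1000 - rho*g*hf/1000.
Elevation term = 1000*9.81*(19.0 - 3.8)/1000 = 149.112 kPa.
Friction term = 1000*9.81*6.42/1000 = 62.98 kPa.
p_j = 115 + 149.112 - 62.98 = 201.13 kPa.

201.13


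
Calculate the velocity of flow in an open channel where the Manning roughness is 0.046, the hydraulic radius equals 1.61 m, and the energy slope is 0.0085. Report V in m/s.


Manning's equation gives V = (1/n) * R^(2/3) * S^(1/2).
First, compute R^(2/3) = 1.61^(2/3) = 1.3737.
Next, S^(1/2) = 0.0085^(1/2) = 0.092195.
Then 1/n = 1/0.046 = 21.74.
V = 21.74 * 1.3737 * 0.092195 = 2.7532 m/s.

2.7532


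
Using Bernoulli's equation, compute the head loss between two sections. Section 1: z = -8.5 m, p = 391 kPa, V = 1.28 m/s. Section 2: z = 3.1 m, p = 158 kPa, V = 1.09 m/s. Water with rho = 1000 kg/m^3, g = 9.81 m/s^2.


Total head at each section: H = z + p/(rho*g) + V^2/(2g).
H1 = -8.5 + 391*1000/(1000*9.81) + 1.28^2/(2*9.81)
   = -8.5 + 39.857 + 0.0835
   = 31.441 m.
H2 = 3.1 + 158*1000/(1000*9.81) + 1.09^2/(2*9.81)
   = 3.1 + 16.106 + 0.0606
   = 19.267 m.
h_L = H1 - H2 = 31.441 - 19.267 = 12.174 m.

12.174


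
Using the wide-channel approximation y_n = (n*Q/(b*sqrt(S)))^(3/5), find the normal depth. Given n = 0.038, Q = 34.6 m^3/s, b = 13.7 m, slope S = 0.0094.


We use the wide-channel approximation y_n = (n*Q/(b*sqrt(S)))^(3/5).
sqrt(S) = sqrt(0.0094) = 0.096954.
Numerator: n*Q = 0.038 * 34.6 = 1.3148.
Denominator: b*sqrt(S) = 13.7 * 0.096954 = 1.32827.
arg = 0.9899.
y_n = 0.9899^(3/5) = 0.9939 m.

0.9939


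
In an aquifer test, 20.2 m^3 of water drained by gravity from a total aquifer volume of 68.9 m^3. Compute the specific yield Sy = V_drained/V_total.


Specific yield Sy = Volume drained / Total volume.
Sy = 20.2 / 68.9
   = 0.2932.

0.2932


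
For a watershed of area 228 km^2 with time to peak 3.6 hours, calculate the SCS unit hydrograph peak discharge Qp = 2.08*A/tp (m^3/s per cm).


SCS formula: Qp = 2.08 * A / tp.
Qp = 2.08 * 228 / 3.6
   = 474.24 / 3.6
   = 131.73 m^3/s per cm.

131.73


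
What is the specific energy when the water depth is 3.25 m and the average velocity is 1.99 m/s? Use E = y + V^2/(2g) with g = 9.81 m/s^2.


Specific energy E = y + V^2/(2g).
Velocity head = V^2/(2g) = 1.99^2 / (2*9.81) = 3.9601 / 19.62 = 0.2018 m.
E = 3.25 + 0.2018 = 3.4518 m.

3.4518


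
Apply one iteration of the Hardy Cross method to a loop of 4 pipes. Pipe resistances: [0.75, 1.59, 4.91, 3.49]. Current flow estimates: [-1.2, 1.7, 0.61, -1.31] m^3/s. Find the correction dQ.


Numerator terms (r*Q*|Q|): 0.75*-1.2*|-1.2| = -1.08; 1.59*1.7*|1.7| = 4.5951; 4.91*0.61*|0.61| = 1.827; 3.49*-1.31*|-1.31| = -5.9892.
Sum of numerator = -0.6471.
Denominator terms (r*|Q|): 0.75*|-1.2| = 0.9; 1.59*|1.7| = 2.703; 4.91*|0.61| = 2.9951; 3.49*|-1.31| = 4.5719.
2 * sum of denominator = 2 * 11.17 = 22.34.
dQ = --0.6471 / 22.34 = 0.029 m^3/s.

0.029


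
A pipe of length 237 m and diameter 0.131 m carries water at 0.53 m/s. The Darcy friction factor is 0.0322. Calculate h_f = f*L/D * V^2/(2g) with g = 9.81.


Darcy-Weisbach equation: h_f = f * (L/D) * V^2/(2g).
f * L/D = 0.0322 * 237/0.131 = 58.255.
V^2/(2g) = 0.53^2 / (2*9.81) = 0.2809 / 19.62 = 0.0143 m.
h_f = 58.255 * 0.0143 = 0.834 m.

0.834


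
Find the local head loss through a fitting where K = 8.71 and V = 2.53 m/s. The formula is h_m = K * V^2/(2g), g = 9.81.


Minor loss formula: h_m = K * V^2/(2g).
V^2 = 2.53^2 = 6.4009.
V^2/(2g) = 6.4009 / 19.62 = 0.3262 m.
h_m = 8.71 * 0.3262 = 2.8416 m.

2.8416


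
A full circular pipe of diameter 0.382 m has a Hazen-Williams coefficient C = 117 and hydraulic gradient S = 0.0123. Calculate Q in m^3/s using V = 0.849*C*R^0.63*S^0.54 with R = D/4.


For a full circular pipe, R = D/4 = 0.382/4 = 0.0955 m.
V = 0.849 * 117 * 0.0955^0.63 * 0.0123^0.54
  = 0.849 * 117 * 0.22772 * 0.093014
  = 2.104 m/s.
Pipe area A = pi*D^2/4 = pi*0.382^2/4 = 0.1146 m^2.
Q = A * V = 0.1146 * 2.104 = 0.2411 m^3/s.

0.2411


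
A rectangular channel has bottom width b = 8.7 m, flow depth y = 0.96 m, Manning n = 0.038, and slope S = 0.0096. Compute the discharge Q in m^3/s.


For a rectangular channel, the cross-sectional area A = b * y = 8.7 * 0.96 = 8.35 m^2.
The wetted perimeter P = b + 2y = 8.7 + 2*0.96 = 10.62 m.
Hydraulic radius R = A/P = 8.35/10.62 = 0.7864 m.
Velocity V = (1/n)*R^(2/3)*S^(1/2) = (1/0.038)*0.7864^(2/3)*0.0096^(1/2) = 2.1968 m/s.
Discharge Q = A * V = 8.35 * 2.1968 = 18.348 m^3/s.

18.348


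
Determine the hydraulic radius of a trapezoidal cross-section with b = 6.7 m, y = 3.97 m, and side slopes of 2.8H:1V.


For a trapezoidal section with side slope z:
A = (b + z*y)*y = (6.7 + 2.8*3.97)*3.97 = 70.73 m^2.
P = b + 2*y*sqrt(1 + z^2) = 6.7 + 2*3.97*sqrt(1 + 2.8^2) = 30.307 m.
R = A/P = 70.73 / 30.307 = 2.3337 m.

2.3337


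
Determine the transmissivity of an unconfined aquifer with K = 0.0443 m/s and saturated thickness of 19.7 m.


Transmissivity is defined as T = K * h.
T = 0.0443 * 19.7
  = 0.8727 m^2/s.

0.8727


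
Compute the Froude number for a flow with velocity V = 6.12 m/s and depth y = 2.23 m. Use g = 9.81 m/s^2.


The Froude number is defined as Fr = V / sqrt(g*y).
g*y = 9.81 * 2.23 = 21.8763.
sqrt(g*y) = sqrt(21.8763) = 4.6772.
Fr = 6.12 / 4.6772 = 1.3085.

1.3085


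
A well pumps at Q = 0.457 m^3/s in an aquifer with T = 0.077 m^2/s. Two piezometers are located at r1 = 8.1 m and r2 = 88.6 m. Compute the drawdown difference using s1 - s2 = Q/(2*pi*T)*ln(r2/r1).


Thiem equation: s1 - s2 = Q/(2*pi*T) * ln(r2/r1).
ln(r2/r1) = ln(88.6/8.1) = 2.3923.
Q/(2*pi*T) = 0.457 / (2*pi*0.077) = 0.457 / 0.4838 = 0.9446.
s1 - s2 = 0.9446 * 2.3923 = 2.2597 m.

2.2597


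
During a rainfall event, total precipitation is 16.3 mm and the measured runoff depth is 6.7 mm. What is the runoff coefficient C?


The runoff coefficient C = runoff depth / rainfall depth.
C = 6.7 / 16.3
  = 0.411.

0.411


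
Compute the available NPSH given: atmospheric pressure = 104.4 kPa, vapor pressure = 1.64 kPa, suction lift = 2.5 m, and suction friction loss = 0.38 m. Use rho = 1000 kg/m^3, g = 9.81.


NPSHa = p_atm/(rho*g) - z_s - hf_s - p_vap/(rho*g).
p_atm/(rho*g) = 104.4*1000 / (1000*9.81) = 10.642 m.
p_vap/(rho*g) = 1.64*1000 / (1000*9.81) = 0.167 m.
NPSHa = 10.642 - 2.5 - 0.38 - 0.167
      = 7.6 m.

7.6


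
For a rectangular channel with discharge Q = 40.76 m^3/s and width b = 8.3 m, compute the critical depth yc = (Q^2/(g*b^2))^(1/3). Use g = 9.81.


Using yc = (Q^2 / (g * b^2))^(1/3):
Q^2 = 40.76^2 = 1661.38.
g * b^2 = 9.81 * 8.3^2 = 9.81 * 68.89 = 675.81.
Q^2 / (g*b^2) = 1661.38 / 675.81 = 2.4584.
yc = 2.4584^(1/3) = 1.3496 m.

1.3496


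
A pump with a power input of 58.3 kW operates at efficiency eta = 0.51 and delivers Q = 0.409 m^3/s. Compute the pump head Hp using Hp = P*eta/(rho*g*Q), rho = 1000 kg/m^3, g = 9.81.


Pump head formula: Hp = P * eta / (rho * g * Q).
Numerator: P * eta = 58.3 * 1000 * 0.51 = 29733.0 W.
Denominator: rho * g * Q = 1000 * 9.81 * 0.409 = 4012.29.
Hp = 29733.0 / 4012.29 = 7.41 m.

7.41


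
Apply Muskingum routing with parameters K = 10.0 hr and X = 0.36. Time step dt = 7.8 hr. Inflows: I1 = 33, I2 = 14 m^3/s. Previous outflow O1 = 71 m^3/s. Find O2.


Muskingum coefficients:
denom = 2*K*(1-X) + dt = 2*10.0*(1-0.36) + 7.8 = 20.6.
C0 = (dt - 2*K*X)/denom = (7.8 - 2*10.0*0.36)/20.6 = 0.0291.
C1 = (dt + 2*K*X)/denom = (7.8 + 2*10.0*0.36)/20.6 = 0.7282.
C2 = (2*K*(1-X) - dt)/denom = 0.2427.
O2 = C0*I2 + C1*I1 + C2*O1
   = 0.0291*14 + 0.7282*33 + 0.2427*71
   = 41.67 m^3/s.

41.67


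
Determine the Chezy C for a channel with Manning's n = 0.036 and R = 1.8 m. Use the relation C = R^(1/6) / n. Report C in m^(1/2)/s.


The Chezy coefficient relates to Manning's n through C = R^(1/6) / n.
R^(1/6) = 1.8^(1/6) = 1.102924.
C = 1.102924 / 0.036 = 30.64 m^(1/2)/s.

30.64


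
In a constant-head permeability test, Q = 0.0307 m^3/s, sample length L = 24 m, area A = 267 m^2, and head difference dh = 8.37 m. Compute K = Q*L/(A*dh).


From K = Q*L / (A*dh):
Numerator: Q*L = 0.0307 * 24 = 0.7368.
Denominator: A*dh = 267 * 8.37 = 2234.79.
K = 0.7368 / 2234.79 = 0.00033 m/s.

0.00033


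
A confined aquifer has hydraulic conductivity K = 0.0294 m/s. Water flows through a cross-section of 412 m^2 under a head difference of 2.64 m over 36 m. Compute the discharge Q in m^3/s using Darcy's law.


Darcy's law: Q = K * A * i, where i = dh/L.
Hydraulic gradient i = 2.64 / 36 = 0.073333.
Q = 0.0294 * 412 * 0.073333
  = 0.8883 m^3/s.

0.8883


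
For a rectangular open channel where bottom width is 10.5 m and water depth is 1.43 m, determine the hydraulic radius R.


For a rectangular section:
Flow area A = b * y = 10.5 * 1.43 = 15.01 m^2.
Wetted perimeter P = b + 2y = 10.5 + 2*1.43 = 13.36 m.
Hydraulic radius R = A/P = 15.01 / 13.36 = 1.1239 m.

1.1239


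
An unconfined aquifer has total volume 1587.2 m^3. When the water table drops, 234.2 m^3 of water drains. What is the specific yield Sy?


Specific yield Sy = Volume drained / Total volume.
Sy = 234.2 / 1587.2
   = 0.1476.

0.1476


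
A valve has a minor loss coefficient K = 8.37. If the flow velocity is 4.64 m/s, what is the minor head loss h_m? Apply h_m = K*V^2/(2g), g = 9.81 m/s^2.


Minor loss formula: h_m = K * V^2/(2g).
V^2 = 4.64^2 = 21.5296.
V^2/(2g) = 21.5296 / 19.62 = 1.0973 m.
h_m = 8.37 * 1.0973 = 9.1846 m.

9.1846


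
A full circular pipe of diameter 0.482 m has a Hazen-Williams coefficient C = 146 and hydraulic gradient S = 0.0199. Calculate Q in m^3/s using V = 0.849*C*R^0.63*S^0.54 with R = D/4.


For a full circular pipe, R = D/4 = 0.482/4 = 0.1205 m.
V = 0.849 * 146 * 0.1205^0.63 * 0.0199^0.54
  = 0.849 * 146 * 0.263646 * 0.120609
  = 3.9415 m/s.
Pipe area A = pi*D^2/4 = pi*0.482^2/4 = 0.1825 m^2.
Q = A * V = 0.1825 * 3.9415 = 0.7192 m^3/s.

0.7192


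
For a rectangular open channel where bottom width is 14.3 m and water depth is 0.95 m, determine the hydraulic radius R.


For a rectangular section:
Flow area A = b * y = 14.3 * 0.95 = 13.59 m^2.
Wetted perimeter P = b + 2y = 14.3 + 2*0.95 = 16.2 m.
Hydraulic radius R = A/P = 13.59 / 16.2 = 0.8386 m.

0.8386


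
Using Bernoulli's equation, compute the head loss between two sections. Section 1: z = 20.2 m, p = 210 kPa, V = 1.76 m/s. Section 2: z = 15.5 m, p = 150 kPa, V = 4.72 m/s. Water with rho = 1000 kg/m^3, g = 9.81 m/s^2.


Total head at each section: H = z + p/(rho*g) + V^2/(2g).
H1 = 20.2 + 210*1000/(1000*9.81) + 1.76^2/(2*9.81)
   = 20.2 + 21.407 + 0.1579
   = 41.765 m.
H2 = 15.5 + 150*1000/(1000*9.81) + 4.72^2/(2*9.81)
   = 15.5 + 15.291 + 1.1355
   = 31.926 m.
h_L = H1 - H2 = 41.765 - 31.926 = 9.839 m.

9.839


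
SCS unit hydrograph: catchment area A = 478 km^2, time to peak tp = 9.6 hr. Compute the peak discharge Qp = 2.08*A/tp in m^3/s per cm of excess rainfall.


SCS formula: Qp = 2.08 * A / tp.
Qp = 2.08 * 478 / 9.6
   = 994.24 / 9.6
   = 103.57 m^3/s per cm.

103.57


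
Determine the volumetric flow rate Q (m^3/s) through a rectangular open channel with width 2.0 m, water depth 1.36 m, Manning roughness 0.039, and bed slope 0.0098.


For a rectangular channel, the cross-sectional area A = b * y = 2.0 * 1.36 = 2.72 m^2.
The wetted perimeter P = b + 2y = 2.0 + 2*1.36 = 4.72 m.
Hydraulic radius R = A/P = 2.72/4.72 = 0.5763 m.
Velocity V = (1/n)*R^(2/3)*S^(1/2) = (1/0.039)*0.5763^(2/3)*0.0098^(1/2) = 1.7578 m/s.
Discharge Q = A * V = 2.72 * 1.7578 = 4.781 m^3/s.

4.781


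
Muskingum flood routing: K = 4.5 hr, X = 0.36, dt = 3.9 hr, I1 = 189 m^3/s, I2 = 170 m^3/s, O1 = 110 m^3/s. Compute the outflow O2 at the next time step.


Muskingum coefficients:
denom = 2*K*(1-X) + dt = 2*4.5*(1-0.36) + 3.9 = 9.66.
C0 = (dt - 2*K*X)/denom = (3.9 - 2*4.5*0.36)/9.66 = 0.0683.
C1 = (dt + 2*K*X)/denom = (3.9 + 2*4.5*0.36)/9.66 = 0.7391.
C2 = (2*K*(1-X) - dt)/denom = 0.1925.
O2 = C0*I2 + C1*I1 + C2*O1
   = 0.0683*170 + 0.7391*189 + 0.1925*110
   = 172.49 m^3/s.

172.49


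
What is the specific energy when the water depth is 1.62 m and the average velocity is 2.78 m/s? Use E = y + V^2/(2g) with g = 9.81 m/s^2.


Specific energy E = y + V^2/(2g).
Velocity head = V^2/(2g) = 2.78^2 / (2*9.81) = 7.7284 / 19.62 = 0.3939 m.
E = 1.62 + 0.3939 = 2.0139 m.

2.0139


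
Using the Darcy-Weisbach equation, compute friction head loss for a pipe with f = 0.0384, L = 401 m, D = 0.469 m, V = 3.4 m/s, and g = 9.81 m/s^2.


Darcy-Weisbach equation: h_f = f * (L/D) * V^2/(2g).
f * L/D = 0.0384 * 401/0.469 = 32.8324.
V^2/(2g) = 3.4^2 / (2*9.81) = 11.56 / 19.62 = 0.5892 m.
h_f = 32.8324 * 0.5892 = 19.345 m.

19.345


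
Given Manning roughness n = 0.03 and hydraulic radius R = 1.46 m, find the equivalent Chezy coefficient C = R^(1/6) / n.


The Chezy coefficient relates to Manning's n through C = R^(1/6) / n.
R^(1/6) = 1.46^(1/6) = 1.065104.
C = 1.065104 / 0.03 = 35.5 m^(1/2)/s.

35.5


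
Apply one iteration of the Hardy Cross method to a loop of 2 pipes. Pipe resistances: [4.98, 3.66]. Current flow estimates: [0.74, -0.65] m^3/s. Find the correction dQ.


Numerator terms (r*Q*|Q|): 4.98*0.74*|0.74| = 2.727; 3.66*-0.65*|-0.65| = -1.5464.
Sum of numerator = 1.1807.
Denominator terms (r*|Q|): 4.98*|0.74| = 3.6852; 3.66*|-0.65| = 2.379.
2 * sum of denominator = 2 * 6.0642 = 12.1284.
dQ = -1.1807 / 12.1284 = -0.0973 m^3/s.

-0.0973


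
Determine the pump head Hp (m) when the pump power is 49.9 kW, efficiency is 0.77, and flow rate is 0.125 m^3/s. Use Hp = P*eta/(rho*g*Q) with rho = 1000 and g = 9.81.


Pump head formula: Hp = P * eta / (rho * g * Q).
Numerator: P * eta = 49.9 * 1000 * 0.77 = 38423.0 W.
Denominator: rho * g * Q = 1000 * 9.81 * 0.125 = 1226.25.
Hp = 38423.0 / 1226.25 = 31.33 m.

31.33


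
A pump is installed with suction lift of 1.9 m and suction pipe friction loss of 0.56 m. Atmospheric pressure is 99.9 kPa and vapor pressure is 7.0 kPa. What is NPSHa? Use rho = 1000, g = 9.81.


NPSHa = p_atm/(rho*g) - z_s - hf_s - p_vap/(rho*g).
p_atm/(rho*g) = 99.9*1000 / (1000*9.81) = 10.183 m.
p_vap/(rho*g) = 7.0*1000 / (1000*9.81) = 0.714 m.
NPSHa = 10.183 - 1.9 - 0.56 - 0.714
      = 7.01 m.

7.01


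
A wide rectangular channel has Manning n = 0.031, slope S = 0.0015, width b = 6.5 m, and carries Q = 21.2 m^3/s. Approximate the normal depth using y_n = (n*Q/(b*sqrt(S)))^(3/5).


We use the wide-channel approximation y_n = (n*Q/(b*sqrt(S)))^(3/5).
sqrt(S) = sqrt(0.0015) = 0.03873.
Numerator: n*Q = 0.031 * 21.2 = 0.6572.
Denominator: b*sqrt(S) = 6.5 * 0.03873 = 0.251745.
arg = 2.6106.
y_n = 2.6106^(3/5) = 1.7785 m.

1.7785


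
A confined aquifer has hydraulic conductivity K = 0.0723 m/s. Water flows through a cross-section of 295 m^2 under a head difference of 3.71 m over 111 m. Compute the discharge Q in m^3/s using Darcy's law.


Darcy's law: Q = K * A * i, where i = dh/L.
Hydraulic gradient i = 3.71 / 111 = 0.033423.
Q = 0.0723 * 295 * 0.033423
  = 0.7129 m^3/s.

0.7129


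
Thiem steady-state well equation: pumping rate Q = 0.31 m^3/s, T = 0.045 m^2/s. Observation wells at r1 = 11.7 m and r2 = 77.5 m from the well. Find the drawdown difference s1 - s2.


Thiem equation: s1 - s2 = Q/(2*pi*T) * ln(r2/r1).
ln(r2/r1) = ln(77.5/11.7) = 1.8907.
Q/(2*pi*T) = 0.31 / (2*pi*0.045) = 0.31 / 0.2827 = 1.0964.
s1 - s2 = 1.0964 * 1.8907 = 2.073 m.

2.073


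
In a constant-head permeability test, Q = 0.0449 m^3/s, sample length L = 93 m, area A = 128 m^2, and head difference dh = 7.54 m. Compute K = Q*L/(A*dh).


From K = Q*L / (A*dh):
Numerator: Q*L = 0.0449 * 93 = 4.1757.
Denominator: A*dh = 128 * 7.54 = 965.12.
K = 4.1757 / 965.12 = 0.004327 m/s.

0.004327


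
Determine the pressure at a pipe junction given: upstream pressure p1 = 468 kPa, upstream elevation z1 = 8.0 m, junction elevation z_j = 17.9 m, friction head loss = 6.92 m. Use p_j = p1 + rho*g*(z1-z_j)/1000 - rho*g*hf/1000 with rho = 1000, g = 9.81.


Junction pressure: p_j = p1 + rho*g*(z1 - z_j)/1000 - rho*g*hf/1000.
Elevation term = 1000*9.81*(8.0 - 17.9)/1000 = -97.119 kPa.
Friction term = 1000*9.81*6.92/1000 = 67.885 kPa.
p_j = 468 + -97.119 - 67.885 = 303.0 kPa.

303.0


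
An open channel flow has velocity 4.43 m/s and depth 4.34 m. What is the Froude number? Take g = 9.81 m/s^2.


The Froude number is defined as Fr = V / sqrt(g*y).
g*y = 9.81 * 4.34 = 42.5754.
sqrt(g*y) = sqrt(42.5754) = 6.525.
Fr = 4.43 / 6.525 = 0.6789.

0.6789


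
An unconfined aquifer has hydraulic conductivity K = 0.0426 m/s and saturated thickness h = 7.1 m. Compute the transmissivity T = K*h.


Transmissivity is defined as T = K * h.
T = 0.0426 * 7.1
  = 0.3025 m^2/s.

0.3025


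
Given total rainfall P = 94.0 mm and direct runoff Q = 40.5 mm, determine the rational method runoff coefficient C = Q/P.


The runoff coefficient C = runoff depth / rainfall depth.
C = 40.5 / 94.0
  = 0.4309.

0.4309


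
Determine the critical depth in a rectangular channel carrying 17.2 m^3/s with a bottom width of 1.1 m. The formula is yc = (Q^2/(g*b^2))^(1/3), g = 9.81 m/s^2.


Using yc = (Q^2 / (g * b^2))^(1/3):
Q^2 = 17.2^2 = 295.84.
g * b^2 = 9.81 * 1.1^2 = 9.81 * 1.21 = 11.87.
Q^2 / (g*b^2) = 295.84 / 11.87 = 24.9233.
yc = 24.9233^(1/3) = 2.921 m.

2.921


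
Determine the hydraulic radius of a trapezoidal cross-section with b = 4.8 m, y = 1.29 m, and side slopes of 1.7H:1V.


For a trapezoidal section with side slope z:
A = (b + z*y)*y = (4.8 + 1.7*1.29)*1.29 = 9.021 m^2.
P = b + 2*y*sqrt(1 + z^2) = 4.8 + 2*1.29*sqrt(1 + 1.7^2) = 9.889 m.
R = A/P = 9.021 / 9.889 = 0.9123 m.

0.9123


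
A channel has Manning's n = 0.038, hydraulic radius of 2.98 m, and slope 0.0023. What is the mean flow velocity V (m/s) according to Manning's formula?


Manning's equation gives V = (1/n) * R^(2/3) * S^(1/2).
First, compute R^(2/3) = 2.98^(2/3) = 2.0708.
Next, S^(1/2) = 0.0023^(1/2) = 0.047958.
Then 1/n = 1/0.038 = 26.32.
V = 26.32 * 2.0708 * 0.047958 = 2.6135 m/s.

2.6135


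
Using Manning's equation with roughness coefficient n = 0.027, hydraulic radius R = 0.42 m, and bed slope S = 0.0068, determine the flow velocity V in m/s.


Manning's equation gives V = (1/n) * R^(2/3) * S^(1/2).
First, compute R^(2/3) = 0.42^(2/3) = 0.5608.
Next, S^(1/2) = 0.0068^(1/2) = 0.082462.
Then 1/n = 1/0.027 = 37.04.
V = 37.04 * 0.5608 * 0.082462 = 1.7129 m/s.

1.7129


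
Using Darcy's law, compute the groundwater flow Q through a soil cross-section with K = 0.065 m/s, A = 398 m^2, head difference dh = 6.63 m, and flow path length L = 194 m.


Darcy's law: Q = K * A * i, where i = dh/L.
Hydraulic gradient i = 6.63 / 194 = 0.034175.
Q = 0.065 * 398 * 0.034175
  = 0.8841 m^3/s.

0.8841


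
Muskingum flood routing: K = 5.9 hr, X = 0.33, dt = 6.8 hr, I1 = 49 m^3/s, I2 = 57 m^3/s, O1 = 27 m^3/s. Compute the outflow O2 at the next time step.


Muskingum coefficients:
denom = 2*K*(1-X) + dt = 2*5.9*(1-0.33) + 6.8 = 14.706.
C0 = (dt - 2*K*X)/denom = (6.8 - 2*5.9*0.33)/14.706 = 0.1976.
C1 = (dt + 2*K*X)/denom = (6.8 + 2*5.9*0.33)/14.706 = 0.7272.
C2 = (2*K*(1-X) - dt)/denom = 0.0752.
O2 = C0*I2 + C1*I1 + C2*O1
   = 0.1976*57 + 0.7272*49 + 0.0752*27
   = 48.93 m^3/s.

48.93


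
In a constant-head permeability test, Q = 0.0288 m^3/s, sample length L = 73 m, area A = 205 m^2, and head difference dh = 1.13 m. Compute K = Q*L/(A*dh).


From K = Q*L / (A*dh):
Numerator: Q*L = 0.0288 * 73 = 2.1024.
Denominator: A*dh = 205 * 1.13 = 231.65.
K = 2.1024 / 231.65 = 0.009076 m/s.

0.009076


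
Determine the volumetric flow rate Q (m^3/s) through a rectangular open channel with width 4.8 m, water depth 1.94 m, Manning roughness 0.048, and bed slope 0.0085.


For a rectangular channel, the cross-sectional area A = b * y = 4.8 * 1.94 = 9.31 m^2.
The wetted perimeter P = b + 2y = 4.8 + 2*1.94 = 8.68 m.
Hydraulic radius R = A/P = 9.31/8.68 = 1.0728 m.
Velocity V = (1/n)*R^(2/3)*S^(1/2) = (1/0.048)*1.0728^(2/3)*0.0085^(1/2) = 2.0129 m/s.
Discharge Q = A * V = 9.31 * 2.0129 = 18.744 m^3/s.

18.744


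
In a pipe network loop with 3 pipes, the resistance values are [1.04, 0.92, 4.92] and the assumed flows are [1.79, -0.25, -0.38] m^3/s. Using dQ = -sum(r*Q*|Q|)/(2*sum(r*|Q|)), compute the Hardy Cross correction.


Numerator terms (r*Q*|Q|): 1.04*1.79*|1.79| = 3.3323; 0.92*-0.25*|-0.25| = -0.0575; 4.92*-0.38*|-0.38| = -0.7104.
Sum of numerator = 2.5643.
Denominator terms (r*|Q|): 1.04*|1.79| = 1.8616; 0.92*|-0.25| = 0.23; 4.92*|-0.38| = 1.8696.
2 * sum of denominator = 2 * 3.9612 = 7.9224.
dQ = -2.5643 / 7.9224 = -0.3237 m^3/s.

-0.3237


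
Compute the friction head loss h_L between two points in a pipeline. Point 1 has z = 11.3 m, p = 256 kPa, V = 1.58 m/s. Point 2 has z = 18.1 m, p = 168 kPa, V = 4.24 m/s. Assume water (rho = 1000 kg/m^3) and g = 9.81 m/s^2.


Total head at each section: H = z + p/(rho*g) + V^2/(2g).
H1 = 11.3 + 256*1000/(1000*9.81) + 1.58^2/(2*9.81)
   = 11.3 + 26.096 + 0.1272
   = 37.523 m.
H2 = 18.1 + 168*1000/(1000*9.81) + 4.24^2/(2*9.81)
   = 18.1 + 17.125 + 0.9163
   = 36.142 m.
h_L = H1 - H2 = 37.523 - 36.142 = 1.381 m.

1.381


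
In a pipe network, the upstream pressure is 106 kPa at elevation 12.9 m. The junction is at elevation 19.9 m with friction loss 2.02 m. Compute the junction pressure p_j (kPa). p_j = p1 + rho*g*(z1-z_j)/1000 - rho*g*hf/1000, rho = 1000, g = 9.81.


Junction pressure: p_j = p1 + rho*g*(z1 - z_j)/1000 - rho*g*hf/1000.
Elevation term = 1000*9.81*(12.9 - 19.9)/1000 = -68.67 kPa.
Friction term = 1000*9.81*2.02/1000 = 19.816 kPa.
p_j = 106 + -68.67 - 19.816 = 17.51 kPa.

17.51


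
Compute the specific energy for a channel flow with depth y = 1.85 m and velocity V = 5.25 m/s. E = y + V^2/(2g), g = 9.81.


Specific energy E = y + V^2/(2g).
Velocity head = V^2/(2g) = 5.25^2 / (2*9.81) = 27.5625 / 19.62 = 1.4048 m.
E = 1.85 + 1.4048 = 3.2548 m.

3.2548


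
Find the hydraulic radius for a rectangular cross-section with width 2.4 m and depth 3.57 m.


For a rectangular section:
Flow area A = b * y = 2.4 * 3.57 = 8.57 m^2.
Wetted perimeter P = b + 2y = 2.4 + 2*3.57 = 9.54 m.
Hydraulic radius R = A/P = 8.57 / 9.54 = 0.8981 m.

0.8981


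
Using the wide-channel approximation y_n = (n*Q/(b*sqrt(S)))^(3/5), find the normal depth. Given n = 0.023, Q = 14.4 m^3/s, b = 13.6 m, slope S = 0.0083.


We use the wide-channel approximation y_n = (n*Q/(b*sqrt(S)))^(3/5).
sqrt(S) = sqrt(0.0083) = 0.091104.
Numerator: n*Q = 0.023 * 14.4 = 0.3312.
Denominator: b*sqrt(S) = 13.6 * 0.091104 = 1.239014.
arg = 0.2673.
y_n = 0.2673^(3/5) = 0.4531 m.

0.4531


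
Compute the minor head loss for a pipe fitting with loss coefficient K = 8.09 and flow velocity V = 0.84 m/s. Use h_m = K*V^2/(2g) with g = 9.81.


Minor loss formula: h_m = K * V^2/(2g).
V^2 = 0.84^2 = 0.7056.
V^2/(2g) = 0.7056 / 19.62 = 0.036 m.
h_m = 8.09 * 0.036 = 0.2909 m.

0.2909


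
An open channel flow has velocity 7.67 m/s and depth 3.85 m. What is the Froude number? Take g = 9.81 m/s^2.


The Froude number is defined as Fr = V / sqrt(g*y).
g*y = 9.81 * 3.85 = 37.7685.
sqrt(g*y) = sqrt(37.7685) = 6.1456.
Fr = 7.67 / 6.1456 = 1.248.

1.248


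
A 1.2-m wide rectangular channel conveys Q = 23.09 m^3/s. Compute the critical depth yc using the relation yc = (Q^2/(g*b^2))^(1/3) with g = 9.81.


Using yc = (Q^2 / (g * b^2))^(1/3):
Q^2 = 23.09^2 = 533.15.
g * b^2 = 9.81 * 1.2^2 = 9.81 * 1.44 = 14.13.
Q^2 / (g*b^2) = 533.15 / 14.13 = 37.7318.
yc = 37.7318^(1/3) = 3.3543 m.

3.3543


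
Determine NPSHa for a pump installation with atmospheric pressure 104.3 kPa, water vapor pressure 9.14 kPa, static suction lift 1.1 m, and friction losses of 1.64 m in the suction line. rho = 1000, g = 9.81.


NPSHa = p_atm/(rho*g) - z_s - hf_s - p_vap/(rho*g).
p_atm/(rho*g) = 104.3*1000 / (1000*9.81) = 10.632 m.
p_vap/(rho*g) = 9.14*1000 / (1000*9.81) = 0.932 m.
NPSHa = 10.632 - 1.1 - 1.64 - 0.932
      = 6.96 m.

6.96


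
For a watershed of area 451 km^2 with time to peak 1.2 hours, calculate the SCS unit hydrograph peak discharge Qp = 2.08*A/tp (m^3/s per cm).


SCS formula: Qp = 2.08 * A / tp.
Qp = 2.08 * 451 / 1.2
   = 938.08 / 1.2
   = 781.73 m^3/s per cm.

781.73


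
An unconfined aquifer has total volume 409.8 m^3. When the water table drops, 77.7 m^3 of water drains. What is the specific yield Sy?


Specific yield Sy = Volume drained / Total volume.
Sy = 77.7 / 409.8
   = 0.1896.

0.1896


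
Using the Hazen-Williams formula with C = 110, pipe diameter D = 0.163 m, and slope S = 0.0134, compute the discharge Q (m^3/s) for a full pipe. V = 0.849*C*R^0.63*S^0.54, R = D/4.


For a full circular pipe, R = D/4 = 0.163/4 = 0.0408 m.
V = 0.849 * 110 * 0.0408^0.63 * 0.0134^0.54
  = 0.849 * 110 * 0.133162 * 0.097417
  = 1.2115 m/s.
Pipe area A = pi*D^2/4 = pi*0.163^2/4 = 0.0209 m^2.
Q = A * V = 0.0209 * 1.2115 = 0.0253 m^3/s.

0.0253


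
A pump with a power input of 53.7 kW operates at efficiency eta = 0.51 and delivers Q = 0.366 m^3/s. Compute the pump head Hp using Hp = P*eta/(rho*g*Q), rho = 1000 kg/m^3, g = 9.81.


Pump head formula: Hp = P * eta / (rho * g * Q).
Numerator: P * eta = 53.7 * 1000 * 0.51 = 27387.0 W.
Denominator: rho * g * Q = 1000 * 9.81 * 0.366 = 3590.46.
Hp = 27387.0 / 3590.46 = 7.63 m.

7.63


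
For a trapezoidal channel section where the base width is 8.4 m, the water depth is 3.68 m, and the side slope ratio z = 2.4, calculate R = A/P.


For a trapezoidal section with side slope z:
A = (b + z*y)*y = (8.4 + 2.4*3.68)*3.68 = 63.414 m^2.
P = b + 2*y*sqrt(1 + z^2) = 8.4 + 2*3.68*sqrt(1 + 2.4^2) = 27.536 m.
R = A/P = 63.414 / 27.536 = 2.3029 m.

2.3029


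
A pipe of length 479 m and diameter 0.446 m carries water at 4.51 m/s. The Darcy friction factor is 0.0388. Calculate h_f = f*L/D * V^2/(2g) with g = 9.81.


Darcy-Weisbach equation: h_f = f * (L/D) * V^2/(2g).
f * L/D = 0.0388 * 479/0.446 = 41.6709.
V^2/(2g) = 4.51^2 / (2*9.81) = 20.3401 / 19.62 = 1.0367 m.
h_f = 41.6709 * 1.0367 = 43.2 m.

43.2


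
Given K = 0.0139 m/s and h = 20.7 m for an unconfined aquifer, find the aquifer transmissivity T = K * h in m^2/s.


Transmissivity is defined as T = K * h.
T = 0.0139 * 20.7
  = 0.2877 m^2/s.

0.2877


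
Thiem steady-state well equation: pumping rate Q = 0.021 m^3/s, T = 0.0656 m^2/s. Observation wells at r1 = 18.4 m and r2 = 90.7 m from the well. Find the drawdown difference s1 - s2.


Thiem equation: s1 - s2 = Q/(2*pi*T) * ln(r2/r1).
ln(r2/r1) = ln(90.7/18.4) = 1.5952.
Q/(2*pi*T) = 0.021 / (2*pi*0.0656) = 0.021 / 0.4122 = 0.0509.
s1 - s2 = 0.0509 * 1.5952 = 0.0813 m.

0.0813


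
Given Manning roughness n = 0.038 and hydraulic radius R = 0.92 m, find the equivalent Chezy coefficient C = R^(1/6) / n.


The Chezy coefficient relates to Manning's n through C = R^(1/6) / n.
R^(1/6) = 0.92^(1/6) = 0.986199.
C = 0.986199 / 0.038 = 25.95 m^(1/2)/s.

25.95


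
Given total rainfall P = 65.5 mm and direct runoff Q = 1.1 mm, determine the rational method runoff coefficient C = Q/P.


The runoff coefficient C = runoff depth / rainfall depth.
C = 1.1 / 65.5
  = 0.0168.

0.0168


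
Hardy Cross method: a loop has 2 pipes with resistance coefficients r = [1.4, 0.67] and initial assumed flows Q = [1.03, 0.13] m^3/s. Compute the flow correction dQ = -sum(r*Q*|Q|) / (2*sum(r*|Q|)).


Numerator terms (r*Q*|Q|): 1.4*1.03*|1.03| = 1.4853; 0.67*0.13*|0.13| = 0.0113.
Sum of numerator = 1.4966.
Denominator terms (r*|Q|): 1.4*|1.03| = 1.442; 0.67*|0.13| = 0.0871.
2 * sum of denominator = 2 * 1.5291 = 3.0582.
dQ = -1.4966 / 3.0582 = -0.4894 m^3/s.

-0.4894


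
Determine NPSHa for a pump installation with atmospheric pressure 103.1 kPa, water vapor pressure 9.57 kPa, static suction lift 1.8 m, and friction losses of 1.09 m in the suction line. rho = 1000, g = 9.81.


NPSHa = p_atm/(rho*g) - z_s - hf_s - p_vap/(rho*g).
p_atm/(rho*g) = 103.1*1000 / (1000*9.81) = 10.51 m.
p_vap/(rho*g) = 9.57*1000 / (1000*9.81) = 0.976 m.
NPSHa = 10.51 - 1.8 - 1.09 - 0.976
      = 6.64 m.

6.64


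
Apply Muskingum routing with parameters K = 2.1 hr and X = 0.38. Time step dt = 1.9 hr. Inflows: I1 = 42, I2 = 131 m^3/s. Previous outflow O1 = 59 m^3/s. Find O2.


Muskingum coefficients:
denom = 2*K*(1-X) + dt = 2*2.1*(1-0.38) + 1.9 = 4.504.
C0 = (dt - 2*K*X)/denom = (1.9 - 2*2.1*0.38)/4.504 = 0.0675.
C1 = (dt + 2*K*X)/denom = (1.9 + 2*2.1*0.38)/4.504 = 0.7762.
C2 = (2*K*(1-X) - dt)/denom = 0.1563.
O2 = C0*I2 + C1*I1 + C2*O1
   = 0.0675*131 + 0.7762*42 + 0.1563*59
   = 50.66 m^3/s.

50.66


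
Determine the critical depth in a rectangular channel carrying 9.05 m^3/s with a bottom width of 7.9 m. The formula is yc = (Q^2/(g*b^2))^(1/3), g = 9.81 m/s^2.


Using yc = (Q^2 / (g * b^2))^(1/3):
Q^2 = 9.05^2 = 81.9.
g * b^2 = 9.81 * 7.9^2 = 9.81 * 62.41 = 612.24.
Q^2 / (g*b^2) = 81.9 / 612.24 = 0.1338.
yc = 0.1338^(1/3) = 0.5114 m.

0.5114


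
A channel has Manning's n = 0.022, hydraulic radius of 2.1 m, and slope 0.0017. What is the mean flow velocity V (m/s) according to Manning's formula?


Manning's equation gives V = (1/n) * R^(2/3) * S^(1/2).
First, compute R^(2/3) = 2.1^(2/3) = 1.6399.
Next, S^(1/2) = 0.0017^(1/2) = 0.041231.
Then 1/n = 1/0.022 = 45.45.
V = 45.45 * 1.6399 * 0.041231 = 3.0734 m/s.

3.0734
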